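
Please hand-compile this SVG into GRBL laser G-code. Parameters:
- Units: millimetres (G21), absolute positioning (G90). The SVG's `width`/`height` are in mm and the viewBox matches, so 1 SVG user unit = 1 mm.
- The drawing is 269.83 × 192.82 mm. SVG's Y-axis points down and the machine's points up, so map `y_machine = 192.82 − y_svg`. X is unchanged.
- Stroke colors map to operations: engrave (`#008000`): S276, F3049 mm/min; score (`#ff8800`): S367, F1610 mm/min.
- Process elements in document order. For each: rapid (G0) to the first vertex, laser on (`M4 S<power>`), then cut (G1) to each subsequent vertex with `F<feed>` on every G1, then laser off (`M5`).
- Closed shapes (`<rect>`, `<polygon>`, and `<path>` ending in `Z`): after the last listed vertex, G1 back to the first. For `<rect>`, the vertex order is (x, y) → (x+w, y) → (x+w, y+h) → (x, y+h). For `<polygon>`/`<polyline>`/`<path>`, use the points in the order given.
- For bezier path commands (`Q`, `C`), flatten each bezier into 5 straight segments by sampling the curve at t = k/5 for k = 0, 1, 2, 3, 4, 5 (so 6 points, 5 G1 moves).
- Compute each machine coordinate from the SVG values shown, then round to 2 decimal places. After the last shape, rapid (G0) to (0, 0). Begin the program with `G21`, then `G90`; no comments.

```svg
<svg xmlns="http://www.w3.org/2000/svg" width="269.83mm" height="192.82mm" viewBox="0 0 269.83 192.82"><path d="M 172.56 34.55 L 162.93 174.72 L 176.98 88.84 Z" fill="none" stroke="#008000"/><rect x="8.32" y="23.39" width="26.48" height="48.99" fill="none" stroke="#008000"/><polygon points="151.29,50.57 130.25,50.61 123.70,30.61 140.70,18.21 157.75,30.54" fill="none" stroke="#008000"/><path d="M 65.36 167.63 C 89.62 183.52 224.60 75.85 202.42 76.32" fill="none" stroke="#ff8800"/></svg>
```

Since the viewBox matches the mm dimensions, user units are millimetres directly. The only transform is the Y-flip y_m = 192.82 − y_svg.

Shape 1 is a closed polygon drawn with `<path>`. Its stroke #008000 means engrave at S276, F3049. After flipping Y the toolpath is (172.56,158.27) → (162.93,18.10) → (176.98,103.98) → (172.56,158.27), returning to the start.

Shape 2 is a rectangle drawn with `<rect>`. Its stroke #008000 means engrave at S276, F3049. After flipping Y the toolpath is (8.32,169.43) → (34.80,169.43) → (34.80,120.44) → (8.32,120.44) → (8.32,169.43), returning to the start.

Shape 3 is a regular polygon drawn with `<polygon>`. Its stroke #008000 means engrave at S276, F3049. After flipping Y the toolpath is (151.29,142.25) → (130.25,142.21) → (123.70,162.21) → (140.70,174.61) → (157.75,162.28) → (151.29,142.25), returning to the start.

Shape 4 is a cubic bezier drawn with `<path>`. Its stroke #ff8800 means score at S367, F1610. After flipping Y the toolpath is (65.36,25.19) → (91.06,28.63) → (130.47,50.60) → (170.74,79.99) → (199.01,105.66) → (202.42,116.50).

G21
G90
G0 X172.56 Y158.27
M4 S276
G1 X162.93 Y18.10 F3049
G1 X176.98 Y103.98 F3049
G1 X172.56 Y158.27 F3049
M5
G0 X8.32 Y169.43
M4 S276
G1 X34.80 Y169.43 F3049
G1 X34.80 Y120.44 F3049
G1 X8.32 Y120.44 F3049
G1 X8.32 Y169.43 F3049
M5
G0 X151.29 Y142.25
M4 S276
G1 X130.25 Y142.21 F3049
G1 X123.70 Y162.21 F3049
G1 X140.70 Y174.61 F3049
G1 X157.75 Y162.28 F3049
G1 X151.29 Y142.25 F3049
M5
G0 X65.36 Y25.19
M4 S367
G1 X91.06 Y28.63 F1610
G1 X130.47 Y50.60 F1610
G1 X170.74 Y79.99 F1610
G1 X199.01 Y105.66 F1610
G1 X202.42 Y116.50 F1610
M5
G0 X0.00 Y0.00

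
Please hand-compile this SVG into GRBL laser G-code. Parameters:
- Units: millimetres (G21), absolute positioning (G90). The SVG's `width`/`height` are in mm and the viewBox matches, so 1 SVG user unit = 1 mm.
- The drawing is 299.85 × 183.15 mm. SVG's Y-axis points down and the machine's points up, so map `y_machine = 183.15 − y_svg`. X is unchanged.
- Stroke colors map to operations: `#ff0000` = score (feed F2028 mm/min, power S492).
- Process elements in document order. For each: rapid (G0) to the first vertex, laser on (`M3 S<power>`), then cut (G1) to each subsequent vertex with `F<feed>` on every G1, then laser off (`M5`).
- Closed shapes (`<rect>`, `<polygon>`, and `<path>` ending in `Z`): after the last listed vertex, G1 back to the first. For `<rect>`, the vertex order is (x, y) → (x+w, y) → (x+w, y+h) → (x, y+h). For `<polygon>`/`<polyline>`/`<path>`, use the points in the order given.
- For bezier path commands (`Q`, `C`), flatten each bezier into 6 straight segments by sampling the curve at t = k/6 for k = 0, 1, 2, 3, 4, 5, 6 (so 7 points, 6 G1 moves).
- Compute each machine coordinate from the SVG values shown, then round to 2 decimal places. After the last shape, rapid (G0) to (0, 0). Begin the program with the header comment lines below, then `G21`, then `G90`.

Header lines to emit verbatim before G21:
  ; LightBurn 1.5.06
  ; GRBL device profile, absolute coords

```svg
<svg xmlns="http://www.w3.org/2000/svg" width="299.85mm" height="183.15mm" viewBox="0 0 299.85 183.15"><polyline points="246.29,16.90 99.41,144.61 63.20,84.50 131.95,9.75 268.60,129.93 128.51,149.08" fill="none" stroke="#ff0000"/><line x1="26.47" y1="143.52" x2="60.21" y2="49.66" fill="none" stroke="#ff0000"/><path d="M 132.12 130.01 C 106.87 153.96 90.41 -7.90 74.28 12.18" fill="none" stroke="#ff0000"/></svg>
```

; LightBurn 1.5.06
; GRBL device profile, absolute coords
G21
G90
G0 X246.29 Y166.25
M3 S492
G1 X99.41 Y38.54 F2028
G1 X63.20 Y98.65 F2028
G1 X131.95 Y173.40 F2028
G1 X268.60 Y53.22 F2028
G1 X128.51 Y34.07 F2028
M5
G0 X26.47 Y39.63
M3 S492
G1 X60.21 Y133.49 F2028
M5
G0 X132.12 Y53.14
M3 S492
G1 X120.19 Y54.95 F2028
G1 X109.49 Y77.51 F2028
G1 X99.78 Y110.60 F2028
G1 X90.83 Y144.02 F2028
G1 X82.41 Y167.55 F2028
G1 X74.28 Y170.97 F2028
M5
G0 X0.00 Y0.00

1 u = 1 mm; y_m = 183.15 − y.

[1] `<polyline>` open polyline, #ff0000→score S492 F2028: (246.29,166.25) → (99.41,38.54) → (63.20,98.65) → (131.95,173.40) → (268.60,53.22) → (128.51,34.07)

[2] `<line>` line segment, #ff0000→score S492 F2028: (26.47,39.63) → (60.21,133.49)

[3] `<path>` cubic bezier, #ff0000→score S492 F2028: (132.12,53.14) → (120.19,54.95) → (109.49,77.51) → (99.78,110.60) → (90.83,144.02) → (82.41,167.55) → (74.28,170.97)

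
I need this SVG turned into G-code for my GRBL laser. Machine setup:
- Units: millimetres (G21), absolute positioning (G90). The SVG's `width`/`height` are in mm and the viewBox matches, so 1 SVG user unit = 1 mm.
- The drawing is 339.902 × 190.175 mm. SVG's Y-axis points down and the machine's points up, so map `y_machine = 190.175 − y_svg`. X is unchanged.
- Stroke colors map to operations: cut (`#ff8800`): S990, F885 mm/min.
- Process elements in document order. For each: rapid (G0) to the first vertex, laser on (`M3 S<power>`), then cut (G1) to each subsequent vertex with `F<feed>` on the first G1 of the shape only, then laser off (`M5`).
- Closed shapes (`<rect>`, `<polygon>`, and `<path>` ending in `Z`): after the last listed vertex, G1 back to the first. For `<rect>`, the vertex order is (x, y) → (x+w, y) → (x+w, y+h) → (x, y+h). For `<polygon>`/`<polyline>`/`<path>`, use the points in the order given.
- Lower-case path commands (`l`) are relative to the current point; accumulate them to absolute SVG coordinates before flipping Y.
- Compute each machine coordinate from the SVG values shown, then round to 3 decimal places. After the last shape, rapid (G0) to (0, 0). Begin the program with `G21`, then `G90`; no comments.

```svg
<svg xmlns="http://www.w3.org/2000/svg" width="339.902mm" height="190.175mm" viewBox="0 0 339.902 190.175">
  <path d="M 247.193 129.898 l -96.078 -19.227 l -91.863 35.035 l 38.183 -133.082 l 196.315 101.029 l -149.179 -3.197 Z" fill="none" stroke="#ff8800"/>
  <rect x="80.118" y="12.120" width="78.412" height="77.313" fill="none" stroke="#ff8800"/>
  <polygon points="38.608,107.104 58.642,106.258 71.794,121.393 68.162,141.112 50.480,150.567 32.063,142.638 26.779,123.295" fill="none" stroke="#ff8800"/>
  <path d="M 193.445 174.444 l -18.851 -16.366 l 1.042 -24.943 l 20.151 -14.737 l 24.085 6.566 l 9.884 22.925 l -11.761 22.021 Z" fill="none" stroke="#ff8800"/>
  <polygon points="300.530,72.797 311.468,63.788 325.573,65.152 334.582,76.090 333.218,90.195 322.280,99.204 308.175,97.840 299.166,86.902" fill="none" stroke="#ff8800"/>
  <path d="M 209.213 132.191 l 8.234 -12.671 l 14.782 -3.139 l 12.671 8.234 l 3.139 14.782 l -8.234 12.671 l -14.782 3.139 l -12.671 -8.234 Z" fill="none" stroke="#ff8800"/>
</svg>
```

viewBox `0 0 339.902 190.175` with mm width/height → 1 unit = 1 mm. Flip: y_m = 190.175 − y_svg.

**Shape 1** — `<path>` closed polygon, stroke `#ff8800` → cut (S990, F885). Machine vertices: (247.193,60.277) → (151.115,79.504) → (59.252,44.469) → (97.435,177.551) → (293.750,76.522) → (144.571,79.719) → (247.193,60.277). Closed: final G1 returns to the first vertex.

**Shape 2** — `<rect>` rectangle, stroke `#ff8800` → cut (S990, F885). Machine vertices: (80.118,178.055) → (158.530,178.055) → (158.530,100.742) → (80.118,100.742) → (80.118,178.055). Closed: final G1 returns to the first vertex.

**Shape 3** — `<polygon>` regular polygon, stroke `#ff8800` → cut (S990, F885). Machine vertices: (38.608,83.071) → (58.642,83.917) → (71.794,68.782) → (68.162,49.063) → (50.480,39.608) → (32.063,47.537) → (26.779,66.880) → (38.608,83.071). Closed: final G1 returns to the first vertex.

**Shape 4** — `<path>` regular polygon, stroke `#ff8800` → cut (S990, F885). Machine vertices: (193.445,15.731) → (174.594,32.097) → (175.636,57.040) → (195.787,71.777) → (219.872,65.211) → (229.756,42.286) → (217.995,20.265) → (193.445,15.731). Closed: final G1 returns to the first vertex.

**Shape 5** — `<polygon>` regular polygon, stroke `#ff8800` → cut (S990, F885). Machine vertices: (300.530,117.378) → (311.468,126.387) → (325.573,125.023) → (334.582,114.085) → (333.218,99.980) → (322.280,90.971) → (308.175,92.335) → (299.166,103.273) → (300.530,117.378). Closed: final G1 returns to the first vertex.

**Shape 6** — `<path>` regular polygon, stroke `#ff8800` → cut (S990, F885). Machine vertices: (209.213,57.984) → (217.447,70.655) → (232.229,73.794) → (244.900,65.560) → (248.039,50.778) → (239.805,38.107) → (225.023,34.968) → (212.352,43.202) → (209.213,57.984). Closed: final G1 returns to the first vertex.

G21
G90
G0 X247.193 Y60.277
M3 S990
G1 X151.115 Y79.504 F885
G1 X59.252 Y44.469
G1 X97.435 Y177.551
G1 X293.750 Y76.522
G1 X144.571 Y79.719
G1 X247.193 Y60.277
M5
G0 X80.118 Y178.055
M3 S990
G1 X158.530 Y178.055 F885
G1 X158.530 Y100.742
G1 X80.118 Y100.742
G1 X80.118 Y178.055
M5
G0 X38.608 Y83.071
M3 S990
G1 X58.642 Y83.917 F885
G1 X71.794 Y68.782
G1 X68.162 Y49.063
G1 X50.480 Y39.608
G1 X32.063 Y47.537
G1 X26.779 Y66.880
G1 X38.608 Y83.071
M5
G0 X193.445 Y15.731
M3 S990
G1 X174.594 Y32.097 F885
G1 X175.636 Y57.040
G1 X195.787 Y71.777
G1 X219.872 Y65.211
G1 X229.756 Y42.286
G1 X217.995 Y20.265
G1 X193.445 Y15.731
M5
G0 X300.530 Y117.378
M3 S990
G1 X311.468 Y126.387 F885
G1 X325.573 Y125.023
G1 X334.582 Y114.085
G1 X333.218 Y99.980
G1 X322.280 Y90.971
G1 X308.175 Y92.335
G1 X299.166 Y103.273
G1 X300.530 Y117.378
M5
G0 X209.213 Y57.984
M3 S990
G1 X217.447 Y70.655 F885
G1 X232.229 Y73.794
G1 X244.900 Y65.560
G1 X248.039 Y50.778
G1 X239.805 Y38.107
G1 X225.023 Y34.968
G1 X212.352 Y43.202
G1 X209.213 Y57.984
M5
G0 X0.000 Y0.000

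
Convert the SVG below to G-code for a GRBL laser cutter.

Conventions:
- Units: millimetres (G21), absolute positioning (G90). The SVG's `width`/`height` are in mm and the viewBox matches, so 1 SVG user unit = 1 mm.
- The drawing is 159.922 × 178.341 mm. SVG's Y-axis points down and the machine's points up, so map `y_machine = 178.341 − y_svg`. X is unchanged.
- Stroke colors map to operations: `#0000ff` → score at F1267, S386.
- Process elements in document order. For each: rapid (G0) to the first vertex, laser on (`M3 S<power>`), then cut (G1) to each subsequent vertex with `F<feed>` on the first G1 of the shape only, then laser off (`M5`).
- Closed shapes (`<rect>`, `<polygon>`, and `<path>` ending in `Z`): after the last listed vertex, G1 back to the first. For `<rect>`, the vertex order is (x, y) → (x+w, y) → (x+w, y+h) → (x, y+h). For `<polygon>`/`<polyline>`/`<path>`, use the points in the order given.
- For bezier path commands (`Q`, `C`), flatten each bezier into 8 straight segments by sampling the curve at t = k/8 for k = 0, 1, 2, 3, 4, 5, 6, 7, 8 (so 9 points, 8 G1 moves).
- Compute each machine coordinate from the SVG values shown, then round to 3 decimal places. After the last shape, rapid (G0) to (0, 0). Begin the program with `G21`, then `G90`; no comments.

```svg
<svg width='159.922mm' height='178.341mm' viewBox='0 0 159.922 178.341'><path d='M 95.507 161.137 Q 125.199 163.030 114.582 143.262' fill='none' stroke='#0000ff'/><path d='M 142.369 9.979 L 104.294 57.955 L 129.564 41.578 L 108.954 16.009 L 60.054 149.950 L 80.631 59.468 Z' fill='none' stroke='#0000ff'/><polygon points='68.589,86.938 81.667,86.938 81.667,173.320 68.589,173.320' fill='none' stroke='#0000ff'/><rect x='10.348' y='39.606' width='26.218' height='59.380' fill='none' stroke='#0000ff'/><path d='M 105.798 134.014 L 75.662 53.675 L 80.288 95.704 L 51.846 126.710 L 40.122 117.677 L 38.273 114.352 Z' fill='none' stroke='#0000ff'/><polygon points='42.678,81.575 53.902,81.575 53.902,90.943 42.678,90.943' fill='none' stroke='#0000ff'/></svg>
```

viewBox `0 0 159.922 178.341` with mm width/height → 1 unit = 1 mm. Flip: y_m = 178.341 − y_svg.

**Shape 1** — `<path>` quadratic bezier, stroke `#0000ff` → score (S386, F1267). Control points (SVG): P0=(95.507,161.137), P1=(125.199,163.030), P2=(114.582,143.262); sampled at t=k/8. Machine vertices: (95.507,17.204) → (102.300,17.069) → (107.834,17.611) → (112.108,18.830) → (115.122,20.726) → (116.876,23.299) → (117.371,26.549) → (116.606,30.475) → (114.582,35.079). Open path.

**Shape 2** — `<path>` closed polygon, stroke `#0000ff` → score (S386, F1267). Machine vertices: (142.369,168.362) → (104.294,120.386) → (129.564,136.763) → (108.954,162.332) → (60.054,28.391) → (80.631,118.873) → (142.369,168.362). Closed: final G1 returns to the first vertex.

**Shape 3** — `<polygon>` rectangle, stroke `#0000ff` → score (S386, F1267). Machine vertices: (68.589,91.403) → (81.667,91.403) → (81.667,5.021) → (68.589,5.021) → (68.589,91.403). Closed: final G1 returns to the first vertex.

**Shape 4** — `<rect>` rectangle, stroke `#0000ff` → score (S386, F1267). Machine vertices: (10.348,138.735) → (36.566,138.735) → (36.566,79.355) → (10.348,79.355) → (10.348,138.735). Closed: final G1 returns to the first vertex.

**Shape 5** — `<path>` closed polygon, stroke `#0000ff` → score (S386, F1267). Machine vertices: (105.798,44.327) → (75.662,124.666) → (80.288,82.637) → (51.846,51.631) → (40.122,60.664) → (38.273,63.989) → (105.798,44.327). Closed: final G1 returns to the first vertex.

**Shape 6** — `<polygon>` rectangle, stroke `#0000ff` → score (S386, F1267). Machine vertices: (42.678,96.766) → (53.902,96.766) → (53.902,87.398) → (42.678,87.398) → (42.678,96.766). Closed: final G1 returns to the first vertex.

G21
G90
G0 X95.507 Y17.204
M3 S386
G1 X102.300 Y17.069 F1267
G1 X107.834 Y17.611
G1 X112.108 Y18.830
G1 X115.122 Y20.726
G1 X116.876 Y23.299
G1 X117.371 Y26.549
G1 X116.606 Y30.475
G1 X114.582 Y35.079
M5
G0 X142.369 Y168.362
M3 S386
G1 X104.294 Y120.386 F1267
G1 X129.564 Y136.763
G1 X108.954 Y162.332
G1 X60.054 Y28.391
G1 X80.631 Y118.873
G1 X142.369 Y168.362
M5
G0 X68.589 Y91.403
M3 S386
G1 X81.667 Y91.403 F1267
G1 X81.667 Y5.021
G1 X68.589 Y5.021
G1 X68.589 Y91.403
M5
G0 X10.348 Y138.735
M3 S386
G1 X36.566 Y138.735 F1267
G1 X36.566 Y79.355
G1 X10.348 Y79.355
G1 X10.348 Y138.735
M5
G0 X105.798 Y44.327
M3 S386
G1 X75.662 Y124.666 F1267
G1 X80.288 Y82.637
G1 X51.846 Y51.631
G1 X40.122 Y60.664
G1 X38.273 Y63.989
G1 X105.798 Y44.327
M5
G0 X42.678 Y96.766
M3 S386
G1 X53.902 Y96.766 F1267
G1 X53.902 Y87.398
G1 X42.678 Y87.398
G1 X42.678 Y96.766
M5
G0 X0.000 Y0.000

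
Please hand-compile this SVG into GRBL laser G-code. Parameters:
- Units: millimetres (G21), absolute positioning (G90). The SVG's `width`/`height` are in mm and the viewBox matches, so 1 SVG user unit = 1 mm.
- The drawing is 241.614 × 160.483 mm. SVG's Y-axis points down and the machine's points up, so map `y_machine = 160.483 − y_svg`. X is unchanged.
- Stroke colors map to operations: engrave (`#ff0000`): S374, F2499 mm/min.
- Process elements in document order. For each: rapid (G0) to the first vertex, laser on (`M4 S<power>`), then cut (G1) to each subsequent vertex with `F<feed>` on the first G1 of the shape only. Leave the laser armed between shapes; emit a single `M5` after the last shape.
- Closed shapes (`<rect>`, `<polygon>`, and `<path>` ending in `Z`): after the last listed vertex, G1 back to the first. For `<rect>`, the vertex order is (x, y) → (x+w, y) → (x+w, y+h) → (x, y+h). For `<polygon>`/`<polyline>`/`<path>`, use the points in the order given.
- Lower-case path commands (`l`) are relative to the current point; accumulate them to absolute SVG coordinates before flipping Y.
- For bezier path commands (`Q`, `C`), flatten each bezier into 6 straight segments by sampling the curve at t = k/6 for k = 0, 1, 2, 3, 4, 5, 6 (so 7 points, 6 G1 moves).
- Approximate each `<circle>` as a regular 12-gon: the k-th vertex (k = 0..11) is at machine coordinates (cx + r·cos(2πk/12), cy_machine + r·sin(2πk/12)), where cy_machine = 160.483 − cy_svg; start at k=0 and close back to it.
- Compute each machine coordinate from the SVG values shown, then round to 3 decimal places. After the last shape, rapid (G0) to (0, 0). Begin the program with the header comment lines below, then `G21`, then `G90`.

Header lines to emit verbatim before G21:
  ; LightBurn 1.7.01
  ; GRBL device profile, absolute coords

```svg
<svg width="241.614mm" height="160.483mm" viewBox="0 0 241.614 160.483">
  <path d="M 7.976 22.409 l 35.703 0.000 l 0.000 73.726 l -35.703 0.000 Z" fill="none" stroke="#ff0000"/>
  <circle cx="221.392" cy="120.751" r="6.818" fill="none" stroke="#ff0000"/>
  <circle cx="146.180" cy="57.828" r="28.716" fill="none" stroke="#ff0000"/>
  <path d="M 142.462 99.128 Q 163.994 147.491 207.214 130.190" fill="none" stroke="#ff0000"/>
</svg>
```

viewBox `0 0 241.614 160.483` with mm width/height → 1 unit = 1 mm. Flip: y_m = 160.483 − y_svg.

**Shape 1** — `<path>` rectangle, stroke `#ff0000` → engrave (S374, F2499). Machine vertices: (7.976,138.074) → (43.679,138.074) → (43.679,64.348) → (7.976,64.348) → (7.976,138.074). Closed: final G1 returns to the first vertex.

**Shape 2** — `<circle>` circle, stroke `#ff0000` → engrave (S374, F2499). Machine vertices: (228.210,39.732) → (227.297,43.141) → (224.801,45.637) → (221.392,46.550) → (217.983,45.637) → (215.487,43.141) → (214.574,39.732) → (215.487,36.323) → (217.983,33.827) → (221.392,32.914) → (224.801,33.827) → (227.297,36.323) → (228.210,39.732). Closed: final G1 returns to the first vertex.

**Shape 3** — `<circle>` circle, stroke `#ff0000` → engrave (S374, F2499). Machine vertices: (174.896,102.655) → (171.049,117.013) → (160.538,127.524) → (146.180,131.371) → (131.822,127.524) → (121.311,117.013) → (117.464,102.655) → (121.311,88.297) → (131.822,77.786) → (146.180,73.939) → (160.538,77.786) → (171.049,88.297) → (174.896,102.655). Closed: final G1 returns to the first vertex.

**Shape 4** — `<path>` quadratic bezier, stroke `#ff0000` → engrave (S374, F2499). Control points (SVG): P0=(142.462,99.128), P1=(163.994,147.491), P2=(207.214,130.190); sampled at t=k/6. Machine vertices: (142.462,61.355) → (150.242,47.058) → (159.226,36.409) → (169.416,29.408) → (180.810,26.055) → (193.410,26.350) → (207.214,30.293). Open path.

; LightBurn 1.7.01
; GRBL device profile, absolute coords
G21
G90
G0 X7.976 Y138.074
M4 S374
G1 X43.679 Y138.074 F2499
G1 X43.679 Y64.348
G1 X7.976 Y64.348
G1 X7.976 Y138.074
G0 X228.210 Y39.732
M4 S374
G1 X227.297 Y43.141 F2499
G1 X224.801 Y45.637
G1 X221.392 Y46.550
G1 X217.983 Y45.637
G1 X215.487 Y43.141
G1 X214.574 Y39.732
G1 X215.487 Y36.323
G1 X217.983 Y33.827
G1 X221.392 Y32.914
G1 X224.801 Y33.827
G1 X227.297 Y36.323
G1 X228.210 Y39.732
G0 X174.896 Y102.655
M4 S374
G1 X171.049 Y117.013 F2499
G1 X160.538 Y127.524
G1 X146.180 Y131.371
G1 X131.822 Y127.524
G1 X121.311 Y117.013
G1 X117.464 Y102.655
G1 X121.311 Y88.297
G1 X131.822 Y77.786
G1 X146.180 Y73.939
G1 X160.538 Y77.786
G1 X171.049 Y88.297
G1 X174.896 Y102.655
G0 X142.462 Y61.355
M4 S374
G1 X150.242 Y47.058 F2499
G1 X159.226 Y36.409
G1 X169.416 Y29.408
G1 X180.810 Y26.055
G1 X193.410 Y26.350
G1 X207.214 Y30.293
M5
G0 X0.000 Y0.000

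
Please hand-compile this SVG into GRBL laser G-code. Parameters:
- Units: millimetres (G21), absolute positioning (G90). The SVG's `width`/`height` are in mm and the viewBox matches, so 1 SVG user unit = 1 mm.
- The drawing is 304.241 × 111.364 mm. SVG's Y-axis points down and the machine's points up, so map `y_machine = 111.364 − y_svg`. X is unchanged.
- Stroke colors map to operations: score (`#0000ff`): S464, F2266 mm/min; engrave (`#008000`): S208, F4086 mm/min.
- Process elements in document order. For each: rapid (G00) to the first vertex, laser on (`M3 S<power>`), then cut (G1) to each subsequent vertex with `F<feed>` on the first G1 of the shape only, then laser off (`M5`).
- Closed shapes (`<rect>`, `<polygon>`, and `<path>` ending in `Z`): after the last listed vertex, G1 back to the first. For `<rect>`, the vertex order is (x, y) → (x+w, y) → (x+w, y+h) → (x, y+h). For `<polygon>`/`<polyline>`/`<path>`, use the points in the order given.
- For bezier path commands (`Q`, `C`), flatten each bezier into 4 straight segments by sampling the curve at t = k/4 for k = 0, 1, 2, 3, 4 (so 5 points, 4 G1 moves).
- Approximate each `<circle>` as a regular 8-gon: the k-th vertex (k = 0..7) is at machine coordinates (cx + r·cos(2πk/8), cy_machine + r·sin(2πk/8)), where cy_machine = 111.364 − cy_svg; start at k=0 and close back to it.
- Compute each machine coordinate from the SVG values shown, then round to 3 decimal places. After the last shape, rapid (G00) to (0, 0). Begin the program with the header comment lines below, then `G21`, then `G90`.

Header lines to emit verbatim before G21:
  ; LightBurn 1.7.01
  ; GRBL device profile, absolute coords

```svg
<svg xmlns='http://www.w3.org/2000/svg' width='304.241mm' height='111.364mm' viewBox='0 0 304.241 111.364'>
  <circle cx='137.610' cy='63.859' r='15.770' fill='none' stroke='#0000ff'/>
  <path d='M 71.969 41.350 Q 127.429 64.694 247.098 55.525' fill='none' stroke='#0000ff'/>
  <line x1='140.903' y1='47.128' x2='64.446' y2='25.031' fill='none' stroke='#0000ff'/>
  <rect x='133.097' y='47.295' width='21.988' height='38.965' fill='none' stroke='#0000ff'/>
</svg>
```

; LightBurn 1.7.01
; GRBL device profile, absolute coords
G21
G90
G00 X153.380 Y47.505
M3 S464
G1 X148.761 Y58.656 F2266
G1 X137.610 Y63.275
G1 X126.459 Y58.656
G1 X121.840 Y47.505
G1 X126.459 Y36.354
G1 X137.610 Y31.735
G1 X148.761 Y36.354
G1 X153.380 Y47.505
M5
G00 X71.969 Y70.014
M3 S464
G1 X103.712 Y60.374 F2266
G1 X143.481 Y54.798
G1 X191.277 Y53.287
G1 X247.098 Y55.839
M5
G00 X140.903 Y64.236
M3 S464
G1 X64.446 Y86.333 F2266
M5
G00 X133.097 Y64.069
M3 S464
G1 X155.085 Y64.069 F2266
G1 X155.085 Y25.104
G1 X133.097 Y25.104
G1 X133.097 Y64.069
M5
G00 X0.000 Y0.000

1 u = 1 mm; y_m = 111.364 − y.

[1] `<circle>` circle, #0000ff→score S464 F2266: (153.380,47.505) → (148.761,58.656) → (137.610,63.275) → (126.459,58.656) → (121.840,47.505) → (126.459,36.354) → (137.610,31.735) → (148.761,36.354) → (153.380,47.505) (closed)

[2] `<path>` quadratic bezier, #0000ff→score S464 F2266: (71.969,70.014) → (103.712,60.374) → (143.481,54.798) → (191.277,53.287) → (247.098,55.839)

[3] `<line>` line segment, #0000ff→score S464 F2266: (140.903,64.236) → (64.446,86.333)

[4] `<rect>` rectangle, #0000ff→score S464 F2266: (133.097,64.069) → (155.085,64.069) → (155.085,25.104) → (133.097,25.104) → (133.097,64.069) (closed)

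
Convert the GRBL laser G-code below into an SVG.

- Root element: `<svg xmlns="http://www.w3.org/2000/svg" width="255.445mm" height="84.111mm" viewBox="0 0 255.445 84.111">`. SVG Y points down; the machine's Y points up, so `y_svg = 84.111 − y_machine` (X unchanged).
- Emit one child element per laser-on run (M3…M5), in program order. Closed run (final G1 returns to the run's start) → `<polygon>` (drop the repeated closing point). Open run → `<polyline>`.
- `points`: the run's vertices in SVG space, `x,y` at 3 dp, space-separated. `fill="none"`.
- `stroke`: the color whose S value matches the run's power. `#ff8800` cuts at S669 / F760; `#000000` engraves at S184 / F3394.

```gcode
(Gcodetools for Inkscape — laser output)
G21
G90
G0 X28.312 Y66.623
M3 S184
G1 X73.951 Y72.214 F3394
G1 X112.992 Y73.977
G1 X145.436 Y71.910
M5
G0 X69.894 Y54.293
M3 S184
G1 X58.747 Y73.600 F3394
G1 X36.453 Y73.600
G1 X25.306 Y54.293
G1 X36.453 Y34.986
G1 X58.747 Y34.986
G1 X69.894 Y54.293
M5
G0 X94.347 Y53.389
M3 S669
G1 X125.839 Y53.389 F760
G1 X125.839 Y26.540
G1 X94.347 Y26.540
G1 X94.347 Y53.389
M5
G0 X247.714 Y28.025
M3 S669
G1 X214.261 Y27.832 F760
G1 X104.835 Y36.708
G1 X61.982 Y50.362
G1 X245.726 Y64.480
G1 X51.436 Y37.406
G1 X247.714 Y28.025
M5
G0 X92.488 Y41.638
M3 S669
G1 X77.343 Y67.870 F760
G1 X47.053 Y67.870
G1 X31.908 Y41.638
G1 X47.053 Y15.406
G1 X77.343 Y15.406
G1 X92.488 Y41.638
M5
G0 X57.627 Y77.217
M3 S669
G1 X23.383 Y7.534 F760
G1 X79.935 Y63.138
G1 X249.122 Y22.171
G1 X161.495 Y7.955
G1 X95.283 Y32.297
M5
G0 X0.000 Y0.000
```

Machine Y-up, SVG Y-down with viewBox height 84.111, so y_svg = 84.111 − y_machine; X carries over.

Run 1: S184 ⇒ engrave layer `#000000`. The run is open, so emit a `<polyline>` with points (Y-flipped): 28.312,17.488 73.951,11.897 112.992,10.134 145.436,12.201.

Run 2: S184 ⇒ engrave layer `#000000`. The run returns to its start, so emit a `<polygon>` with points (Y-flipped): 69.894,29.818 58.747,10.511 36.453,10.511 25.306,29.818 36.453,49.125 58.747,49.125.

Run 3: power S669 maps to stroke `#ff8800` (cut). The run returns to its start, so emit a `<polygon>` with points (Y-flipped): 94.347,30.722 125.839,30.722 125.839,57.571 94.347,57.571.

Run 4: the run's S669 means `#ff8800` (cut). The run returns to its start, so emit a `<polygon>` with points (Y-flipped): 247.714,56.086 214.261,56.279 104.835,47.403 61.982,33.749 245.726,19.631 51.436,46.705.

Run 5: power S669 maps to stroke `#ff8800` (cut). The run returns to its start, so emit a `<polygon>` with points (Y-flipped): 92.488,42.473 77.343,16.241 47.053,16.241 31.908,42.473 47.053,68.705 77.343,68.705.

Run 6: the run's S669 means `#ff8800` (cut). The run is open, so emit a `<polyline>` with points (Y-flipped): 57.627,6.894 23.383,76.577 79.935,20.973 249.122,61.940 161.495,76.156 95.283,51.814.

<svg xmlns="http://www.w3.org/2000/svg" width="255.445mm" height="84.111mm" viewBox="0 0 255.445 84.111">
  <polyline points="28.312,17.488 73.951,11.897 112.992,10.134 145.436,12.201" fill="none" stroke="#000000"/>
  <polygon points="69.894,29.818 58.747,10.511 36.453,10.511 25.306,29.818 36.453,49.125 58.747,49.125" fill="none" stroke="#000000"/>
  <polygon points="94.347,30.722 125.839,30.722 125.839,57.571 94.347,57.571" fill="none" stroke="#ff8800"/>
  <polygon points="247.714,56.086 214.261,56.279 104.835,47.403 61.982,33.749 245.726,19.631 51.436,46.705" fill="none" stroke="#ff8800"/>
  <polygon points="92.488,42.473 77.343,16.241 47.053,16.241 31.908,42.473 47.053,68.705 77.343,68.705" fill="none" stroke="#ff8800"/>
  <polyline points="57.627,6.894 23.383,76.577 79.935,20.973 249.122,61.940 161.495,76.156 95.283,51.814" fill="none" stroke="#ff8800"/>
</svg>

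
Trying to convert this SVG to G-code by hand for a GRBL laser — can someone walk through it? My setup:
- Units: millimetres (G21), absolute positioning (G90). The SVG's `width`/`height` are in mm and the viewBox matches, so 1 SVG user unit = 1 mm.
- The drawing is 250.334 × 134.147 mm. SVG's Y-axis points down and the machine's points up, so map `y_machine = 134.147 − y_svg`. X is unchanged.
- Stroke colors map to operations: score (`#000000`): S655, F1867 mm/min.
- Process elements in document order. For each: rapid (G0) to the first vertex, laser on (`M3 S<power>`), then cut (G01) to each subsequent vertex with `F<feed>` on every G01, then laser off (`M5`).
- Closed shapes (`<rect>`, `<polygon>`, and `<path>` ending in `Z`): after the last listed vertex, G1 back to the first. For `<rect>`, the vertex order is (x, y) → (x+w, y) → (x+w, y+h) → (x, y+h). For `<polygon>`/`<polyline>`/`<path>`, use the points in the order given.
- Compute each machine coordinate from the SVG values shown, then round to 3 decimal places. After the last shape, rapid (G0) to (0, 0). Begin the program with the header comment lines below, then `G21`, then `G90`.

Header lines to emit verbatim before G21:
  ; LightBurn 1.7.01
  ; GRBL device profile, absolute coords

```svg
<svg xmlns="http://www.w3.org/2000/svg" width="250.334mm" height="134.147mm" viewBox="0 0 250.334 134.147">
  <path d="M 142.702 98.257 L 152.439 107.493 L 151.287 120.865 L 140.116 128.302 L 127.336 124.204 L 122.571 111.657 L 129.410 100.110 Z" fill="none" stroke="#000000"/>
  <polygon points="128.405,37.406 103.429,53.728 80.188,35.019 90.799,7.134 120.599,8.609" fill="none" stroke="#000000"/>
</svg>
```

; LightBurn 1.7.01
; GRBL device profile, absolute coords
G21
G90
G0 X142.702 Y35.890
M3 S655
G01 X152.439 Y26.654 F1867
G01 X151.287 Y13.282 F1867
G01 X140.116 Y5.845 F1867
G01 X127.336 Y9.943 F1867
G01 X122.571 Y22.490 F1867
G01 X129.410 Y34.037 F1867
G01 X142.702 Y35.890 F1867
M5
G0 X128.405 Y96.741
M3 S655
G01 X103.429 Y80.419 F1867
G01 X80.188 Y99.128 F1867
G01 X90.799 Y127.013 F1867
G01 X120.599 Y125.538 F1867
G01 X128.405 Y96.741 F1867
M5
G0 X0.000 Y0.000

1 u = 1 mm; y_m = 134.147 − y.

[1] `<path>` regular polygon, #000000→score S655 F1867: (142.702,35.890) → (152.439,26.654) → (151.287,13.282) → (140.116,5.845) → (127.336,9.943) → (122.571,22.490) → (129.410,34.037) → (142.702,35.890) (closed)

[2] `<polygon>` regular polygon, #000000→score S655 F1867: (128.405,96.741) → (103.429,80.419) → (80.188,99.128) → (90.799,127.013) → (120.599,125.538) → (128.405,96.741) (closed)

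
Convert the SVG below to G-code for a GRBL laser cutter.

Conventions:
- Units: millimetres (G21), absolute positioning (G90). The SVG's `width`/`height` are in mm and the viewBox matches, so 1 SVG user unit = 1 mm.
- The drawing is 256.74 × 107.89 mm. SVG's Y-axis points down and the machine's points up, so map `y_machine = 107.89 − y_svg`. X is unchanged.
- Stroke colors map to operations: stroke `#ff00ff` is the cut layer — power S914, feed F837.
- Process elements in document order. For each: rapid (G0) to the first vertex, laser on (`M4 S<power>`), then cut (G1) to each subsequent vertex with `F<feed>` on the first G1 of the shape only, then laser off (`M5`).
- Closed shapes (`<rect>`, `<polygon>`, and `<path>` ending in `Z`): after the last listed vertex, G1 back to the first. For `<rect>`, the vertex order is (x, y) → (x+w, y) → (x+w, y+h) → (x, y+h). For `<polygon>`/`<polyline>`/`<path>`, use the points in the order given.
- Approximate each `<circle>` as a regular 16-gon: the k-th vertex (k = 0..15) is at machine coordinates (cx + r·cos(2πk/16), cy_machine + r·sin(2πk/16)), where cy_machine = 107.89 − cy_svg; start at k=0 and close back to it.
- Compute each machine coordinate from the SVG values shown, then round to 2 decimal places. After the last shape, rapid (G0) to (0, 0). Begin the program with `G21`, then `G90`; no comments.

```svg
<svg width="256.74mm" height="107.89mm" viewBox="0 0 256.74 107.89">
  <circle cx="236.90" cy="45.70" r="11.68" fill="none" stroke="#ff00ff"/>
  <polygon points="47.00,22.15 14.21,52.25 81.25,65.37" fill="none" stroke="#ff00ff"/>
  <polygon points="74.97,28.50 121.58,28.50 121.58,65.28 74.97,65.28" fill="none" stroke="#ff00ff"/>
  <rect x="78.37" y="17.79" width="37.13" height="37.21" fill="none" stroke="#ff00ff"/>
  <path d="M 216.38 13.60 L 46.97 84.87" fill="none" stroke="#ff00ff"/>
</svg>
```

G21
G90
G0 X248.58 Y62.19
M4 S914
G1 X247.69 Y66.66 F837
G1 X245.16 Y70.45
G1 X241.37 Y72.98
G1 X236.90 Y73.87
G1 X232.43 Y72.98
G1 X228.64 Y70.45
G1 X226.11 Y66.66
G1 X225.22 Y62.19
G1 X226.11 Y57.72
G1 X228.64 Y53.93
G1 X232.43 Y51.40
G1 X236.90 Y50.51
G1 X241.37 Y51.40
G1 X245.16 Y53.93
G1 X247.69 Y57.72
G1 X248.58 Y62.19
M5
G0 X47.00 Y85.74
M4 S914
G1 X14.21 Y55.64 F837
G1 X81.25 Y42.52
G1 X47.00 Y85.74
M5
G0 X74.97 Y79.39
M4 S914
G1 X121.58 Y79.39 F837
G1 X121.58 Y42.61
G1 X74.97 Y42.61
G1 X74.97 Y79.39
M5
G0 X78.37 Y90.10
M4 S914
G1 X115.50 Y90.10 F837
G1 X115.50 Y52.89
G1 X78.37 Y52.89
G1 X78.37 Y90.10
M5
G0 X216.38 Y94.29
M4 S914
G1 X46.97 Y23.02 F837
M5
G0 X0.00 Y0.00

Since the viewBox matches the mm dimensions, user units are millimetres directly. The only transform is the Y-flip y_m = 107.89 − y_svg.

Shape 1 is a circle drawn with `<circle>`. Its stroke #ff00ff means cut at S914, F837. After flipping Y the toolpath is (248.58,62.19) → (247.69,66.66) → (245.16,70.45) → (241.37,72.98) → (236.90,73.87) → (232.43,72.98) → (228.64,70.45) → (226.11,66.66) → (225.22,62.19) → (226.11,57.72) → (228.64,53.93) → (232.43,51.40) → (236.90,50.51) → (241.37,51.40) → (245.16,53.93) → (247.69,57.72) → (248.58,62.19), returning to the start.

Shape 2 is a closed polygon drawn with `<polygon>`. Its stroke #ff00ff means cut at S914, F837. After flipping Y the toolpath is (47.00,85.74) → (14.21,55.64) → (81.25,42.52) → (47.00,85.74), returning to the start.

Shape 3 is a rectangle drawn with `<polygon>`. Its stroke #ff00ff means cut at S914, F837. After flipping Y the toolpath is (74.97,79.39) → (121.58,79.39) → (121.58,42.61) → (74.97,42.61) → (74.97,79.39), returning to the start.

Shape 4 is a rectangle drawn with `<rect>`. Its stroke #ff00ff means cut at S914, F837. After flipping Y the toolpath is (78.37,90.10) → (115.50,90.10) → (115.50,52.89) → (78.37,52.89) → (78.37,90.10), returning to the start.

Shape 5 is a line segment drawn with `<path>`. Its stroke #ff00ff means cut at S914, F837. After flipping Y the toolpath is (216.38,94.29) → (46.97,23.02).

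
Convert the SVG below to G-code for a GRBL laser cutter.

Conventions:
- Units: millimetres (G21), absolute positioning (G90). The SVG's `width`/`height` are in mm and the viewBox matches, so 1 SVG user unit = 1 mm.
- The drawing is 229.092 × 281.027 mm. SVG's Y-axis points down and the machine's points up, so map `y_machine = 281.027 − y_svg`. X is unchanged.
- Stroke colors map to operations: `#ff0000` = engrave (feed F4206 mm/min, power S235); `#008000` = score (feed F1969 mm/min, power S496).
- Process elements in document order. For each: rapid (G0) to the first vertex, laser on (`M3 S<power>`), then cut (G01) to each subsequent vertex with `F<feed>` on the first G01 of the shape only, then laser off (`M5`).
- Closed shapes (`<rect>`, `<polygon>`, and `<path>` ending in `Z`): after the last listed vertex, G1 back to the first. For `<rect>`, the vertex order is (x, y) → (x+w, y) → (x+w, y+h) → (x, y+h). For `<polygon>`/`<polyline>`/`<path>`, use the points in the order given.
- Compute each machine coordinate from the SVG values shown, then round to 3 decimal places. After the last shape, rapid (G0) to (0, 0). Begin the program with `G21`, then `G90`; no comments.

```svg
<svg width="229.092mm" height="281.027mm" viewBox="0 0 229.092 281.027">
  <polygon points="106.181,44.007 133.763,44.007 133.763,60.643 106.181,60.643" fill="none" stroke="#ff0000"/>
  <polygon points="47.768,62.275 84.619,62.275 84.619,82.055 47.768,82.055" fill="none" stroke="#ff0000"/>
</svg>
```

1 u = 1 mm; y_m = 281.027 − y.

[1] `<polygon>` rectangle, #ff0000→engrave S235 F4206: (106.181,237.020) → (133.763,237.020) → (133.763,220.384) → (106.181,220.384) → (106.181,237.020) (closed)

[2] `<polygon>` rectangle, #ff0000→engrave S235 F4206: (47.768,218.752) → (84.619,218.752) → (84.619,198.972) → (47.768,198.972) → (47.768,218.752) (closed)

G21
G90
G0 X106.181 Y237.020
M3 S235
G01 X133.763 Y237.020 F4206
G01 X133.763 Y220.384
G01 X106.181 Y220.384
G01 X106.181 Y237.020
M5
G0 X47.768 Y218.752
M3 S235
G01 X84.619 Y218.752 F4206
G01 X84.619 Y198.972
G01 X47.768 Y198.972
G01 X47.768 Y218.752
M5
G0 X0.000 Y0.000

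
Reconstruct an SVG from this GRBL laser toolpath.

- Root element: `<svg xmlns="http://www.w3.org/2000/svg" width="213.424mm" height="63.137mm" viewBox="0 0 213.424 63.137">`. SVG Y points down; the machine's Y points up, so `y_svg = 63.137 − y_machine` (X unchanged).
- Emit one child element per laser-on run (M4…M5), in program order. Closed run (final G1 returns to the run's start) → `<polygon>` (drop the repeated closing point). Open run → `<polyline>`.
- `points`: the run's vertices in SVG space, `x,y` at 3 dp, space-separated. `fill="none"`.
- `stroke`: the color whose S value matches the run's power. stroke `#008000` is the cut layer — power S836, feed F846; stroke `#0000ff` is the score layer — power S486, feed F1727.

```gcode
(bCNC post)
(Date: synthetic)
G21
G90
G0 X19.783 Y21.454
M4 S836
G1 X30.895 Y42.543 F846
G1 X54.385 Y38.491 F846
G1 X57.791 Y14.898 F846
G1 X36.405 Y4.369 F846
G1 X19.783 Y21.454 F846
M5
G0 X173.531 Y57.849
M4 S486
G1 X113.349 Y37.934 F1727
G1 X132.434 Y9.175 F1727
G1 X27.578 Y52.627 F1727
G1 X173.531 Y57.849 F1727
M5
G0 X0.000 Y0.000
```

y_svg = 63.137 − y_m.

[1] S836→`#008000` (cut); closed run; points: 19.783,41.683 30.895,20.594 54.385,24.646 57.791,48.239 36.405,58.768

[2] S486→`#0000ff` (score); closed run; points: 173.531,5.288 113.349,25.203 132.434,53.962 27.578,10.510

<svg xmlns="http://www.w3.org/2000/svg" width="213.424mm" height="63.137mm" viewBox="0 0 213.424 63.137">
  <polygon points="19.783,41.683 30.895,20.594 54.385,24.646 57.791,48.239 36.405,58.768" fill="none" stroke="#008000"/>
  <polygon points="173.531,5.288 113.349,25.203 132.434,53.962 27.578,10.510" fill="none" stroke="#0000ff"/>
</svg>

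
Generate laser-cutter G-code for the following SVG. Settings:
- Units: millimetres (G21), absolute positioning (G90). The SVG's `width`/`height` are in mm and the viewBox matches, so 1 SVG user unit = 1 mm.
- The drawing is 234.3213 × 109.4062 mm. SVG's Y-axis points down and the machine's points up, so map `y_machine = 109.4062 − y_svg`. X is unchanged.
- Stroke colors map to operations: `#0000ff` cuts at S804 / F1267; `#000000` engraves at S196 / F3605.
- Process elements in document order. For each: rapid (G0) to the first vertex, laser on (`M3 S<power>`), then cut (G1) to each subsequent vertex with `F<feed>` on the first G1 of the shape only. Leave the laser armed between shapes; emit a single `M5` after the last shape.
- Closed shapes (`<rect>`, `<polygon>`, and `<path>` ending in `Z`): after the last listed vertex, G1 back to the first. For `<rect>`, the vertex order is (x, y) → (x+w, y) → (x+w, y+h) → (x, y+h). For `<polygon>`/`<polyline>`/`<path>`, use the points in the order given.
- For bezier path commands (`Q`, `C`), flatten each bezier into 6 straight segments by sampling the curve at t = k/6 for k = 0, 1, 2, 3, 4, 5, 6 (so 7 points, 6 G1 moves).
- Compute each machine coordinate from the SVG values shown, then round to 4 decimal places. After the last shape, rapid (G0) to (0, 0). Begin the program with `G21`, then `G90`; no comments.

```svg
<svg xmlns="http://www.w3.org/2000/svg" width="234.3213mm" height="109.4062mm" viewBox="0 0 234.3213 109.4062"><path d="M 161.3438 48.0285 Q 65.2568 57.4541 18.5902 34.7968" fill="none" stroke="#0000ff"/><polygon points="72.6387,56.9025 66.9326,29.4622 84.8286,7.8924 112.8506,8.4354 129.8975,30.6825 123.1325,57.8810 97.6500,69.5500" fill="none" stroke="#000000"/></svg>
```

Since the viewBox matches the mm dimensions, user units are millimetres directly. The only transform is the Y-flip y_m = 109.4062 − y_svg.

Shape 1 is a quadratic bezier drawn with `<path>`. Its stroke #0000ff means cut at S804, F1267. After flipping Y the toolpath is (161.3438,61.3777) → (130.6876,59.1270) → (102.7770,58.6587) → (77.6119,59.9728) → (55.1924,63.0693) → (35.5185,67.9482) → (18.5902,74.6094).

Shape 2 is a regular polygon drawn with `<polygon>`. Its stroke #000000 means engrave at S196, F3605. After flipping Y the toolpath is (72.6387,52.5037) → (66.9326,79.9440) → (84.8286,101.5138) → (112.8506,100.9708) → (129.8975,78.7237) → (123.1325,51.5252) → (97.6500,39.8562) → (72.6387,52.5037), returning to the start.

G21
G90
G0 X161.3438 Y61.3777
M3 S804
G1 X130.6876 Y59.1270 F1267
G1 X102.7770 Y58.6587
G1 X77.6119 Y59.9728
G1 X55.1924 Y63.0693
G1 X35.5185 Y67.9482
G1 X18.5902 Y74.6094
G0 X72.6387 Y52.5037
M3 S196
G1 X66.9326 Y79.9440 F3605
G1 X84.8286 Y101.5138
G1 X112.8506 Y100.9708
G1 X129.8975 Y78.7237
G1 X123.1325 Y51.5252
G1 X97.6500 Y39.8562
G1 X72.6387 Y52.5037
M5
G0 X0.0000 Y0.0000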